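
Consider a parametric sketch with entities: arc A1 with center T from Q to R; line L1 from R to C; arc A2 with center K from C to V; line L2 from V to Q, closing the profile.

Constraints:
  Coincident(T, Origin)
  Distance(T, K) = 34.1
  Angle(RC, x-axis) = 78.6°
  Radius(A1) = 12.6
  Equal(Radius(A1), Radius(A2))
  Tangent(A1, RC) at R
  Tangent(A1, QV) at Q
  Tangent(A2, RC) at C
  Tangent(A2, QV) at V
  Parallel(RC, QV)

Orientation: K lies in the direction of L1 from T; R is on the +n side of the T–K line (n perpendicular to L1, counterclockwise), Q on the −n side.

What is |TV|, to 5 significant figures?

36.353

The slot axis is L1's direction at 78.6°, so u = (cos 78.6°, sin 78.6°) = (0.19766, 0.98027) and n = (−sin 78.6°, cos 78.6°) = (-0.98027, 0.19766). T is at the origin and K lies 34.1 along u from T, so K = 34.1·u = (6.7401, 33.427). Tangency of A1 to both parallel lines with radius 12.6 puts R and Q at T ± 12.6·n: R = (-12.351, 2.4905), Q = (12.351, -2.4905). Equal radii place C and V the same way about K: C = K + 12.6·n = (-5.6113, 35.918), V = K − 12.6·n = (19.092, 30.937). Then |TV| = |V − T| = 36.353.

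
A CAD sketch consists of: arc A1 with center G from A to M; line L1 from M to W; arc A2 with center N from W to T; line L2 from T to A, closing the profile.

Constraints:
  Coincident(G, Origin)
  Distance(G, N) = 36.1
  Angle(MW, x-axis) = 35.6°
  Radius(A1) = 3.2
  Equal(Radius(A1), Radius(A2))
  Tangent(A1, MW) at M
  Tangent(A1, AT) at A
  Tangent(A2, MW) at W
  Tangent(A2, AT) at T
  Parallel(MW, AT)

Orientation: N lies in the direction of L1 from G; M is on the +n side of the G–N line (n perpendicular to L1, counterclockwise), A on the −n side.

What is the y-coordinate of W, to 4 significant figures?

23.62

The slot axis is L1's direction at 35.6°, so u = (cos 35.6°, sin 35.6°) = (0.8131, 0.5821) and n = (−sin 35.6°, cos 35.6°) = (-0.5821, 0.8131). G is at the origin and N lies 36.1 along u from G, so N = 36.1·u = (29.35, 21.01). Tangency of A1 to both parallel lines with radius 3.2 puts M and A at G ± 3.2·n: M = (-1.863, 2.602), A = (1.863, -2.602). Equal radii place W and T the same way about N: W = N + 3.2·n = (27.49, 23.62), T = N − 3.2·n = (31.22, 18.41). So W.y = 23.62.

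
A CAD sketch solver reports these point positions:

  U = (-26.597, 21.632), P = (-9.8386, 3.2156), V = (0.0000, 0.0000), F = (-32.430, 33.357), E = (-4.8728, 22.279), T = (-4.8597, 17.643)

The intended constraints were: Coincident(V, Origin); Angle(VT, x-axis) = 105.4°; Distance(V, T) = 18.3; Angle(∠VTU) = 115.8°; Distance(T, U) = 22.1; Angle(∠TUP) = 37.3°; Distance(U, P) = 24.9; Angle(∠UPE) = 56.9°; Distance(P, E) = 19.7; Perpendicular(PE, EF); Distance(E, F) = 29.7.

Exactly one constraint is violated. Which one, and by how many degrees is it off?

Perpendicular(PE, EF) — off by 7.30°.

V = (0.00, 0.00) ✓; VT at 105.4° ✓; |VT| = 18.30 ✓; ∠VTU = 115.8° ✓; |TU| = 22.10 ✓; ∠TUP = 37.30° ✓; |UP| = 24.90 ✓; ∠UPE = 56.90° ✓; |PE| = 19.70 ✓; ∠(PE, EF) = 82.70° ✗; |EF| = 29.70 ✓.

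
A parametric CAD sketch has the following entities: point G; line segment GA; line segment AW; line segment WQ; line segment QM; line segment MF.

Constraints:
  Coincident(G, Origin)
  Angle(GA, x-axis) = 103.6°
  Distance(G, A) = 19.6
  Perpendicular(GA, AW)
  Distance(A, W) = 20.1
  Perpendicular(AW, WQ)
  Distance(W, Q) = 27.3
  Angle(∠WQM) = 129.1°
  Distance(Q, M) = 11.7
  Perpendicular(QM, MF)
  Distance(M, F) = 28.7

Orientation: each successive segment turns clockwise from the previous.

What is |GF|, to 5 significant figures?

10.093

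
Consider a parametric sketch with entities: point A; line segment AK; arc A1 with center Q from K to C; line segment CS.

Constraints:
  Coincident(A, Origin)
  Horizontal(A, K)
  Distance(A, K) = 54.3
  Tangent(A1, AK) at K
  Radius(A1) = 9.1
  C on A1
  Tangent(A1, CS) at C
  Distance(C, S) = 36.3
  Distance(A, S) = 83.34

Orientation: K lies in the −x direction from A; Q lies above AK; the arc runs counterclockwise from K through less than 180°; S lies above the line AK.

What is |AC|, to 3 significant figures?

49.9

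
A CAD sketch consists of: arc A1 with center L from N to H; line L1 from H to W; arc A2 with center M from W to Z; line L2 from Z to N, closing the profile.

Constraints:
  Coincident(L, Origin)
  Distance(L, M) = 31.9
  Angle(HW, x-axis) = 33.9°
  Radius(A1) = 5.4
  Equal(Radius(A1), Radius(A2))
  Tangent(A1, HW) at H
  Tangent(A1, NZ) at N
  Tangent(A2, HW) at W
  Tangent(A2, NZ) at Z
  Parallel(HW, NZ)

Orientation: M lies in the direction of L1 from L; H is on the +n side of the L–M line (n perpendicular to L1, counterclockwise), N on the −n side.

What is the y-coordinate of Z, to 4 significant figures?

13.31

The slot axis is L1's direction at 33.9°, so u = (cos 33.9°, sin 33.9°) = (0.8300, 0.5577) and n = (−sin 33.9°, cos 33.9°) = (-0.5577, 0.8300). L is at the origin and M lies 31.9 along u from L, so M = 31.9·u = (26.48, 17.79). Tangency of A1 to both parallel lines with radius 5.4 puts H and N at L ± 5.4·n: H = (-3.012, 4.482), N = (3.012, -4.482). Equal radii place W and Z the same way about M: W = M + 5.4·n = (23.47, 22.27), Z = M − 5.4·n = (29.49, 13.31). So Z.y = 13.31.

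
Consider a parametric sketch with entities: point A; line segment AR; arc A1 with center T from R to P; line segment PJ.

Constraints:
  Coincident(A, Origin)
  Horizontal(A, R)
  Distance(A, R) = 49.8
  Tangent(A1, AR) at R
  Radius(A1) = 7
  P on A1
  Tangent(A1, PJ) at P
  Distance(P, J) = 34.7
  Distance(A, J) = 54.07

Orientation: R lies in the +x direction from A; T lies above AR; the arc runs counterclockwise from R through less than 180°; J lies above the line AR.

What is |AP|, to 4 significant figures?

56.69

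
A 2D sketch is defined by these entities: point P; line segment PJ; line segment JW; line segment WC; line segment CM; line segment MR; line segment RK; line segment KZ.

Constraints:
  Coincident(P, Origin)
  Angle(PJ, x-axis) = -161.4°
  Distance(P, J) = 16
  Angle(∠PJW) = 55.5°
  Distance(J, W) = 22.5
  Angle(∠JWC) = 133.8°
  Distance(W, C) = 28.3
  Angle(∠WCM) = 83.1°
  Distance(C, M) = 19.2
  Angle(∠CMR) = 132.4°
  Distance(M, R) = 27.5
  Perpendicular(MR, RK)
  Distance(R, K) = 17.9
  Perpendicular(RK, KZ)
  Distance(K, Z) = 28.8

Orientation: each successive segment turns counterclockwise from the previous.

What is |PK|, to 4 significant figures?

7.194

∠CMR = 132.4° gives MR at 153.8° from the x-axis; with |MR| = 27.5, R = (0.7254, 16.54). MR is perpendicular to RK, so RK runs at -116.2°; with |RK| = 17.9, K = (-7.178, 0.4787). Then |PK| = |K − P| = 7.194.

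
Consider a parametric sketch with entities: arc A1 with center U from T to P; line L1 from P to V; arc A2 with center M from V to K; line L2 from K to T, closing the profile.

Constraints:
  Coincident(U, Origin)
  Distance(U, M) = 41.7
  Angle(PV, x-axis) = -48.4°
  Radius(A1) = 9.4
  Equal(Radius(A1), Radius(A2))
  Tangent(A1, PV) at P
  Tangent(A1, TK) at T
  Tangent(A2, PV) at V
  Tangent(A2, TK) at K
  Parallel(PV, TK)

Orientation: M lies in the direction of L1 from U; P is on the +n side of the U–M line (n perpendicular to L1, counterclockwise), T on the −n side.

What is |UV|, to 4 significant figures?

42.75

The slot axis is L1's direction at -48.4°, so u = (cos -48.4°, sin -48.4°) = (0.6639, -0.7478) and n = (−sin -48.4°, cos -48.4°) = (0.7478, 0.6639). U is at the origin and M lies 41.7 along u from U, so M = 41.7·u = (27.69, -31.18). Tangency of A1 to both parallel lines with radius 9.4 puts P and T at U ± 9.4·n: P = (7.029, 6.241), T = (-7.029, -6.241). Equal radii place V and K the same way about M: V = M + 9.4·n = (34.72, -24.94), K = M − 9.4·n = (20.66, -37.42). Then |UV| = |V − U| = 42.75.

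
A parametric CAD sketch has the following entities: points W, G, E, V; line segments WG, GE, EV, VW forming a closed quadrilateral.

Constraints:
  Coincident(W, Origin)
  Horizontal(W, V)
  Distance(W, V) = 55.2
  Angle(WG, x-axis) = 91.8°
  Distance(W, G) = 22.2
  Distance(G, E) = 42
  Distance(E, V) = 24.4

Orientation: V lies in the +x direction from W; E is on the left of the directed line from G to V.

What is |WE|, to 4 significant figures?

45.85

Checks: |GE| = 42.00 ✓; |EV| = 24.40 ✓.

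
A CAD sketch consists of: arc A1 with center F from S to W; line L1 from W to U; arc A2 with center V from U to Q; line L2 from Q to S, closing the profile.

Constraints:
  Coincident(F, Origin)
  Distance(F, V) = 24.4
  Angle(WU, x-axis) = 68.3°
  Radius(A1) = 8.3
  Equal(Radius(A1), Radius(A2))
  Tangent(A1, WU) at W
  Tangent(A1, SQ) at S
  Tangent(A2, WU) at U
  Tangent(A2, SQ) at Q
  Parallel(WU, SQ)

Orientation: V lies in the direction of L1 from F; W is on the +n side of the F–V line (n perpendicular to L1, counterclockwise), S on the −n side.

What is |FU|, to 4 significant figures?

25.77

Tangency of A1 to both parallel lines with radius 8.3 puts W and S at F ± 8.3·n: W = (-7.712, 3.069), S = (7.712, -3.069). Equal radii place U and Q the same way about V: U = V + 8.3·n = (1.310, 25.74), Q = V − 8.3·n = (16.73, 19.60). Then |FU| = |U − F| = 25.77.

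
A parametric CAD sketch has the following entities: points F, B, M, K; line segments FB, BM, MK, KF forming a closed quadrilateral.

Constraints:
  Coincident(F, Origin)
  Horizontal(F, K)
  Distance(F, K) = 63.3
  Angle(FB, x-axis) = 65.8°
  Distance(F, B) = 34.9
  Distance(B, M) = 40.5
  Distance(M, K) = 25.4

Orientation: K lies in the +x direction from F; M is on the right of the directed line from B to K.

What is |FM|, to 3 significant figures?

37.9

F is at the origin; FK is horizontal with |FK| = 63.3 and K in +x, so K = (63.3, 0). FB runs at 65.8° with |FB| = 34.9, so B = (14.3, 31.8). M is determined by |BM| = 40.5 and |MK| = 25.4 together: it lies at the intersection of circle(B, 40.5) and circle(K, 25.4). With |BK| = 58.4, the foot of the radical line on BK is 37.7 from B and the perpendicular offset is √(40.5² − 37.7²) = 14.7. Taking the right-of-BK solution: M = (37.9, -1.07).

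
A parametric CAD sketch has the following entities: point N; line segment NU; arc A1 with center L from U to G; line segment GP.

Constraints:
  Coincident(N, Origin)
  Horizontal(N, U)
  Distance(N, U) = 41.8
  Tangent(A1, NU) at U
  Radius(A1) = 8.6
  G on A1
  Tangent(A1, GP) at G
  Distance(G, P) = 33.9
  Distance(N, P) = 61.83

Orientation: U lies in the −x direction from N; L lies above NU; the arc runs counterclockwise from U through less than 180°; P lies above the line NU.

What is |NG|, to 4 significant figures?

35.43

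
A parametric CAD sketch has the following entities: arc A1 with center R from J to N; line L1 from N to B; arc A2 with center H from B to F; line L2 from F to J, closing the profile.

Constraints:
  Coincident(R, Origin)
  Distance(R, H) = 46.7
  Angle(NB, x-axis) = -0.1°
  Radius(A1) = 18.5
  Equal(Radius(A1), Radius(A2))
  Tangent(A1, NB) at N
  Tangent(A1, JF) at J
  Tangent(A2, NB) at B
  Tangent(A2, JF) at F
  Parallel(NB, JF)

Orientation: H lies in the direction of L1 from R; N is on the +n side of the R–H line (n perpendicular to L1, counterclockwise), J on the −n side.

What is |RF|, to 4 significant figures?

50.23

Tangency of A1 to both parallel lines with radius 18.5 puts N and J at R ± 18.5·n: N = (0.03229, 18.50), J = (-0.03229, -18.50). Equal radii place B and F the same way about H: B = H + 18.5·n = (46.73, 18.42), F = H − 18.5·n = (46.67, -18.58). Then |RF| = |F − R| = 50.23.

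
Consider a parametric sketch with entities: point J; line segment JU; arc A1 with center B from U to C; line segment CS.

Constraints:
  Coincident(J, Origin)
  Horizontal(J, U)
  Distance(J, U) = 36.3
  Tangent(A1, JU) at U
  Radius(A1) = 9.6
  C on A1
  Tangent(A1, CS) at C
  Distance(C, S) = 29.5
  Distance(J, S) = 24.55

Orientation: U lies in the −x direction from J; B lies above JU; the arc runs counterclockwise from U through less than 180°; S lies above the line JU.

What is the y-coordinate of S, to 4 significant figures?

23.08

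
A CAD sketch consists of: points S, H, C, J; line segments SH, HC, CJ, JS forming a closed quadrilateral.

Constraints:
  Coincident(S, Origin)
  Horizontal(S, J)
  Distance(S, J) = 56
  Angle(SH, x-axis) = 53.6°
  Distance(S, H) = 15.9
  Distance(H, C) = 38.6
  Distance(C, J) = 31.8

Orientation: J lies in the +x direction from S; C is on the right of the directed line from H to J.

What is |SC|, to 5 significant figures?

36.363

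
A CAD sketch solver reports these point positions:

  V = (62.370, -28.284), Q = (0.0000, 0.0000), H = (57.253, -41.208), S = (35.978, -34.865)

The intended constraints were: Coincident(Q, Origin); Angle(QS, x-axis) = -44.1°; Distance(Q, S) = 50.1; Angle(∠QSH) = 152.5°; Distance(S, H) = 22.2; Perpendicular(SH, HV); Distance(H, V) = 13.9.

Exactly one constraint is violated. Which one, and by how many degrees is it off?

Perpendicular(SH, HV) — off by 5.00°.

Q = (0.00, 0.00) ✓; QS at -44.10° ✓; |QS| = 50.10 ✓; ∠QSH = 152.5° ✓; |SH| = 22.20 ✓; ∠(SH, HV) = 85.00° ✗; |HV| = 13.90 ✓.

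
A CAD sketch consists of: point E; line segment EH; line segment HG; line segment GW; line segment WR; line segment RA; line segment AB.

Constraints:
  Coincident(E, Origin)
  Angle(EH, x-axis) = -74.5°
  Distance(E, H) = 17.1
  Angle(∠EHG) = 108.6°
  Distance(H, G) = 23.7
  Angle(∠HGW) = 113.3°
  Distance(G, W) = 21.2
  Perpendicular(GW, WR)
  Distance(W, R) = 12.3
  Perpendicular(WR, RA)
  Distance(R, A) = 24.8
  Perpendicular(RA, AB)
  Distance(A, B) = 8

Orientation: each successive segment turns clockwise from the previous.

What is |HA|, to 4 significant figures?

11.09

GW ⟂ WR, so WR runs at 57.40°; with |WR| = 12.3, R = (-26.29, -7.981). The perpendicularity gives RA at right angles to WR, so RA runs at -32.60°; with |RA| = 24.8, A = (-5.396, -21.34). Then |HA| = |A − H| = 11.09.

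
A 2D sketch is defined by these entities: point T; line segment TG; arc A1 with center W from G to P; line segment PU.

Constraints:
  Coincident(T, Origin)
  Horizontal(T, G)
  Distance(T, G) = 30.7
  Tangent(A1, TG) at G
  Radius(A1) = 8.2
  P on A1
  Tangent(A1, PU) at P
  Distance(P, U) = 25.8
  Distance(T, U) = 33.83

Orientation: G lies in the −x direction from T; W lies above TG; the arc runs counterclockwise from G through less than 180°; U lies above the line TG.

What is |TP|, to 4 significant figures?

23.59

T is at the origin; T and G share the same y with |TG| = 30.7 and G on the −x side, so G = (-30.70, 0.000). Since A1 is tangent to TG there, WG ⟂ TG, so W = G + (0, 8.2) = (-30.70, 8.200). Since WP ⟂ PU (tangency), |WU| = √(8.2² + 25.8²) = 27.07 regardless of where P sits on A1. So U lies on both circle(T, 33.83) and circle(W, 27.07); the above-TG intersection is U = (-15.06, 30.29). P is the foot of the tangent from U: P = (-22.89, 5.711).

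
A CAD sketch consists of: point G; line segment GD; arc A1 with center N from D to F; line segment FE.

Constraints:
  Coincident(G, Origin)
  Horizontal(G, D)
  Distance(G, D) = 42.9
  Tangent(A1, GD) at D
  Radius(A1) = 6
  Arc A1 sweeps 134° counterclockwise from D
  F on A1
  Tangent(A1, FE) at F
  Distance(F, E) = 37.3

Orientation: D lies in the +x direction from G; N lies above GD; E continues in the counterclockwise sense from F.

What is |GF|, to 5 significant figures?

48.298

A1 meets GD tangentially, so ND is at right angles to GD, so N = D + (0, 6) = (42.900, 6.0000). On A1, D sits at bearing -90° from N; a 134° counterclockwise sweep puts F at bearing 44°, so F = N + 6.0·(cos 44°, sin 44°) = (47.216, 10.168). Then |GF| = |F − G| = 48.298.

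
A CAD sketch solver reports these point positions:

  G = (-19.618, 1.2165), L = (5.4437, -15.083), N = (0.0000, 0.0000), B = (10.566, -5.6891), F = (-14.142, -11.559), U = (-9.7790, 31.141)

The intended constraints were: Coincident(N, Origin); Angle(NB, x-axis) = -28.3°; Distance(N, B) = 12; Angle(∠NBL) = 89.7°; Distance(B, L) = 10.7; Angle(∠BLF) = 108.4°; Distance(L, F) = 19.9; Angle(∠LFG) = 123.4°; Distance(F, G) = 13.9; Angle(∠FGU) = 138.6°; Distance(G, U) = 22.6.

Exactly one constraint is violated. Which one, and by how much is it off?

Distance(G, U) = 22.6 — off by 8.90.

N = (0.00, 0.00) ✓; NB at -28.30° ✓; |NB| = 12.00 ✓; ∠NBL = 89.70° ✓; |BL| = 10.70 ✓; ∠BLF = 108.4° ✓; |LF| = 19.90 ✓; ∠LFG = 123.4° ✓; |FG| = 13.90 ✓; ∠FGU = 138.6° ✓; |GU| = 31.50 ✗.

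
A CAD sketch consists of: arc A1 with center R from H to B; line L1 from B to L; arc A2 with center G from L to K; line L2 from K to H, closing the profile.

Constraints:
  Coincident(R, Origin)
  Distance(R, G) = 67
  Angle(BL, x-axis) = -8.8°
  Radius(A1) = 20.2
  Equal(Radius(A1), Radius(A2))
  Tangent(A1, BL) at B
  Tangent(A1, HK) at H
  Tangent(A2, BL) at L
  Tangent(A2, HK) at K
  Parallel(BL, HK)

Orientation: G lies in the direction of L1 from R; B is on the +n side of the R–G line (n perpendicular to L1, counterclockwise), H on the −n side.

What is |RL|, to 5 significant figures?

69.979

The slot axis is L1's direction at -8.8°, so u = (cos -8.8°, sin -8.8°) = (0.98823, -0.15299) and n = (−sin -8.8°, cos -8.8°) = (0.15299, 0.98823). R is at the origin and G lies 67.0 along u from R, so G = 67.0·u = (66.211, -10.250). Tangency of A1 to both parallel lines with radius 20.2 puts B and H at R ± 20.2·n: B = (3.0903, 19.962), H = (-3.0903, -19.962). Equal radii place L and K the same way about G: L = G + 20.2·n = (69.302, 9.7122), K = G − 20.2·n = (63.121, -30.212). Then |RL| = |L − R| = 69.979.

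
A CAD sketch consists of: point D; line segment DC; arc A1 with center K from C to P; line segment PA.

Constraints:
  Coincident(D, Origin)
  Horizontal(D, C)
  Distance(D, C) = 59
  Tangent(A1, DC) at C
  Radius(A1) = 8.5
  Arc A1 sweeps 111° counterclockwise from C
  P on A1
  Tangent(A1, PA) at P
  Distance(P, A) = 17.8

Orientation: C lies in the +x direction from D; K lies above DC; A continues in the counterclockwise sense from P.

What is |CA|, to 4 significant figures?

28.21

On A1, C sits at bearing -90° from K; a 111° counterclockwise sweep puts P at bearing 21°, so P = K + 8.5·(cos 21°, sin 21°) = (66.94, 11.55). Since A1 is tangent to PA there, KP ⟂ PA, so PA runs along (−sin 21°, cos 21°); with |PA| = 17.8, A = (60.56, 28.16). Then |CA| = |A − C| = 28.21.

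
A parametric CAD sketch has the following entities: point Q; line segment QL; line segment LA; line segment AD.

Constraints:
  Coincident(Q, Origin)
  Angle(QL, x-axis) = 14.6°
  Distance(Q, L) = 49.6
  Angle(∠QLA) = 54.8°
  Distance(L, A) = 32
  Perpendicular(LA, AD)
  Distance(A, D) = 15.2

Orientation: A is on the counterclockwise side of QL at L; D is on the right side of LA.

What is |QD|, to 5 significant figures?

55.835

Q is at the origin; QL runs at 14.6° with length 49.6, so L = 49.6·(cos 14.6°, sin 14.6°) = (47.998, 12.503). ∠QLA = 54.8°, so LA runs at 14.6° + (180° − 54.8°) = 139.80° from the x-axis; with |LA| = 32.0, A = L + 32.0·(cos 139.80°, sin 139.80°) = (23.557, 33.157). The perpendicularity gives AD at right angles to LA; with |AD| = 15.2 on the right of LA, D = A + 15.2·(0.64546, 0.76380) = (33.368, 44.767). Then |QD| = |D − Q| = 55.835.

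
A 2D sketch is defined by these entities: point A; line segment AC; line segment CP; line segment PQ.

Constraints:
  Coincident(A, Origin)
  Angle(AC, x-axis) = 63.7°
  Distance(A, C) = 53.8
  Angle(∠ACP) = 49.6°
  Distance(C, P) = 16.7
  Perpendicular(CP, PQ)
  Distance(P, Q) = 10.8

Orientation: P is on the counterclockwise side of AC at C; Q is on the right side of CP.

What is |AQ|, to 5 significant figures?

54.866

A is at the origin; AC runs at 63.7° with length 53.8, so C = 53.8·(cos 63.7°, sin 63.7°) = (23.837, 48.231). ∠ACP = 49.6°, so CP runs at 63.7° + (180° − 49.6°) = 194.10° from the x-axis; with |CP| = 16.7, P = C + 16.7·(cos 194.10°, sin 194.10°) = (7.6404, 44.163). The perpendicularity gives PQ at right angles to CP; with |PQ| = 10.8 on the right of CP, Q = P + 10.8·(-0.24362, 0.96987) = (5.0093, 54.637). Then |AQ| = |Q − A| = 54.866.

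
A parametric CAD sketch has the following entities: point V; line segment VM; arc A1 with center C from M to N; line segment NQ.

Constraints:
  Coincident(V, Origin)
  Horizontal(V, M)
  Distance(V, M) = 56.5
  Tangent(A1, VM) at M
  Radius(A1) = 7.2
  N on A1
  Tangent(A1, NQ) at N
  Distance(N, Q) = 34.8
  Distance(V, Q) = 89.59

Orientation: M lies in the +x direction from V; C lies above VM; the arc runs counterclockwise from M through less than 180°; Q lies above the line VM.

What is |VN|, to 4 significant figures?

61.95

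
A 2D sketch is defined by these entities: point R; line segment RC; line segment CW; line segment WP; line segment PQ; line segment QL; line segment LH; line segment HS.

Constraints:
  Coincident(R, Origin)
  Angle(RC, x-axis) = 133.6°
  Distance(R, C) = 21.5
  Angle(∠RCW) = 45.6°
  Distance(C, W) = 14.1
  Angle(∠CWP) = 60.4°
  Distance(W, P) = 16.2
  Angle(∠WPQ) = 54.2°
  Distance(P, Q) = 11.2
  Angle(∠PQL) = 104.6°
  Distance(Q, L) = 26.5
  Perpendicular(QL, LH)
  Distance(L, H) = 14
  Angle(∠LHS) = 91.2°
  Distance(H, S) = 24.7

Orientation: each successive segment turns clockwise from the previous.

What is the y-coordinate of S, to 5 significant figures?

1.3920

R is at the origin; RC runs at 133.6° with length 21.5, so C = (-14.827, 15.570). ∠RCW = 45.6° gives CW at -0.80000° from the x-axis; with |CW| = 14.1, W = (-0.72819, 15.373). ∠CWP = 60.4° gives WP at -120.40° from the x-axis; with |WP| = 16.2, P = (-8.9259, 1.4001). ∠WPQ = 54.2° gives PQ at 113.80° from the x-axis; with |PQ| = 11.2, Q = (-13.446, 11.648). ∠PQL = 104.6° gives QL at 38.400° from the x-axis; with |QL| = 26.5, L = (7.3222, 28.108). The perpendicularity gives LH at right angles to QL, so LH runs at -51.600°; with |LH| = 14.0, H = (16.018, 17.136). ∠LHS = 91.2° gives HS at -140.40° from the x-axis; with |HS| = 24.7, S = (-3.0134, 1.3920). So S.y = 1.3920.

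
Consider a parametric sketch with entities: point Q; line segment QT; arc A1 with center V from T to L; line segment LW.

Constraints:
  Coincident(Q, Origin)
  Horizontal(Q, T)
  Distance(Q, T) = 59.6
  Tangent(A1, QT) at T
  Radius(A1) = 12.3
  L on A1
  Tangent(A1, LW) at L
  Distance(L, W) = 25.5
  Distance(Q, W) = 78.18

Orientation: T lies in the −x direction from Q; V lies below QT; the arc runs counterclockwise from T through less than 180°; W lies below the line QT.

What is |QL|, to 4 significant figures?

73.15

Q is at the origin; Q and T share the same y with |QT| = 59.6 and T on the −x side, so T = (-59.60, 0.000). The tangent condition forces VT to be normal to QT, so V = T + (0, -12.3) = (-59.60, -12.30). Since VL ⟂ LW (tangency), |VW| = √(12.3² + 25.5²) = 28.31 regardless of where L sits on A1. So W lies on both circle(Q, 78.18) and circle(V, 28.31); the below-QT intersection is W = (-67.47, -39.50). L is the foot of the tangent from W: L = (-71.73, -14.35).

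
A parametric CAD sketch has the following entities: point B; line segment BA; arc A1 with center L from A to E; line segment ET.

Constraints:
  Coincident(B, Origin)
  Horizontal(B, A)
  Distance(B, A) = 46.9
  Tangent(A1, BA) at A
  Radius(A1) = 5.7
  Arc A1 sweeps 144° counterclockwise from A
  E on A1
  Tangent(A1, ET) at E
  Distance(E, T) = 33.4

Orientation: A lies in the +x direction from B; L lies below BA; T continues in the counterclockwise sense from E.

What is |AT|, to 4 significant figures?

38.17

On A1, A sits at bearing 90° from L; a 144° counterclockwise sweep puts E at bearing 234°, so E = L + 5.7·(cos 234°, sin 234°) = (43.55, -10.31). Since A1 is tangent to ET there, LE ⟂ ET, so ET runs along (−sin 234°, cos 234°); with |ET| = 33.4, T = (70.57, -29.94). Then |AT| = |T − A| = 38.17.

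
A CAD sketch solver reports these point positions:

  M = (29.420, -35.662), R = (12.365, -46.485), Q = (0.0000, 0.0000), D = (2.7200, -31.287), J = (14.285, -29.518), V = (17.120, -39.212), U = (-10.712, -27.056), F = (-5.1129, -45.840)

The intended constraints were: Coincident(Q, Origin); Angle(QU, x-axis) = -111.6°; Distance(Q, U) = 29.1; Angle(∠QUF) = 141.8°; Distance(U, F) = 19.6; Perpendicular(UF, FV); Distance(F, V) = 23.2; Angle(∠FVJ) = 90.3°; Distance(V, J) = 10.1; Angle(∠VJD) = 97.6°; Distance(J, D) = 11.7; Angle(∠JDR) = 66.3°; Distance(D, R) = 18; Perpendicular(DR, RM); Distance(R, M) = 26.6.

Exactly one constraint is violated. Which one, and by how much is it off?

Distance(R, M) = 26.6 — off by 6.40.

Q = (0.00, 0.00) ✓; QU at -111.6° ✓; |QU| = 29.10 ✓; ∠QUF = 141.8° ✓; |UF| = 19.60 ✓; ∠(UF, FV) = 90.00° ✓; |FV| = 23.20 ✓; ∠FVJ = 90.30° ✓; |VJ| = 10.10 ✓; ∠VJD = 97.60° ✓; |JD| = 11.70 ✓; ∠JDR = 66.30° ✓; |DR| = 18.00 ✓; ∠(DR, RM) = 90.00° ✓; |RM| = 20.20 ✗.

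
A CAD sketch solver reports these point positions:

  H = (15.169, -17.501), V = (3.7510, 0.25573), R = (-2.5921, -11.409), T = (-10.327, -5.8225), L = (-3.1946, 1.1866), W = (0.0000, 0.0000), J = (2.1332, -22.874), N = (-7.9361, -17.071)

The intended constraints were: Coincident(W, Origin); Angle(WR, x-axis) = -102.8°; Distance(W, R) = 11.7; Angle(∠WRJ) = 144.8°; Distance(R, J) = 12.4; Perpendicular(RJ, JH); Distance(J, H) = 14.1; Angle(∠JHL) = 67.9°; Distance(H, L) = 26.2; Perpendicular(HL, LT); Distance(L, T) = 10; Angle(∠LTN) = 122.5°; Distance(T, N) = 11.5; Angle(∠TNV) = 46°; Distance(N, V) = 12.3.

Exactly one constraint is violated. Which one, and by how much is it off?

Distance(N, V) = 12.3 — off by 8.60.

W = (0.00, 0.00) ✓; WR at -102.8° ✓; |WR| = 11.70 ✓; ∠WRJ = 144.8° ✓; |RJ| = 12.40 ✓; ∠(RJ, JH) = 90.00° ✓; |JH| = 14.10 ✓; ∠JHL = 67.90° ✓; |HL| = 26.20 ✓; ∠(HL, LT) = 90.00° ✓; |LT| = 10.00 ✓; ∠LTN = 122.5° ✓; |TN| = 11.50 ✓; ∠TNV = 46.00° ✓; |NV| = 20.90 ✗.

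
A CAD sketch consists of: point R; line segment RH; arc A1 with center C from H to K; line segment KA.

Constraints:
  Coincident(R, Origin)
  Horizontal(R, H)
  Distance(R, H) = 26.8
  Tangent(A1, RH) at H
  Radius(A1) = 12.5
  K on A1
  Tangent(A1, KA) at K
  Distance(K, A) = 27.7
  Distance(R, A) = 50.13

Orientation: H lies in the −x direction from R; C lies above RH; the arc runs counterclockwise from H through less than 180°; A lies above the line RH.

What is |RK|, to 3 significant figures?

23.1

R is at the origin; R and H share the same y with |RH| = 26.8 and H on the −x side, so H = (-26.8, 0.00). The tangent condition forces CH to be normal to RH, so C = H + (0, 12.5) = (-26.8, 12.5). Since CK ⟂ KA (tangency), |CA| = √(12.5² + 27.7²) = 30.4 regardless of where K sits on A1. So A lies on both circle(R, 50.13) and circle(C, 30.4); the above-RH intersection is A = (-26.0, 42.9). K is the foot of the tangent from A: K = (-15.3, 17.3).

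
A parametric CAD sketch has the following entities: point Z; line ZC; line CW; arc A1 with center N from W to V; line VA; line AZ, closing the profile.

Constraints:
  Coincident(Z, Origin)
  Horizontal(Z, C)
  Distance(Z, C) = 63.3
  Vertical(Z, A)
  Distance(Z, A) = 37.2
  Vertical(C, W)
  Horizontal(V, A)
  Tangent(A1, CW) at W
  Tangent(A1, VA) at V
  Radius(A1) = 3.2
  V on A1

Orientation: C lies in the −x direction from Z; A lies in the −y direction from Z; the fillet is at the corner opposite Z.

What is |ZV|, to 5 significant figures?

70.681

Z is at the origin; Z and C share the same y with |ZC| = 63.3 and C on the −x side, so C = (-63.300, 0.0000). ZA is vertical with |ZA| = 37.2 and A on the −y side, so A = (0.0000, -37.200). The virtual corner opposite Z is at (-63.300, -37.200). Tangency of A1 to CW means the radius NW is perpendicular to CW and the tangent condition forces NV to be normal to VA, with radius 3.2, so the center N sits 3.2 in from both sides at N = (-60.100, -34.000). That places the tangent points at W = (-63.300, -34.000) on CW and V = (-60.100, -37.200) on VA. Then |ZV| = |V − Z| = 70.681.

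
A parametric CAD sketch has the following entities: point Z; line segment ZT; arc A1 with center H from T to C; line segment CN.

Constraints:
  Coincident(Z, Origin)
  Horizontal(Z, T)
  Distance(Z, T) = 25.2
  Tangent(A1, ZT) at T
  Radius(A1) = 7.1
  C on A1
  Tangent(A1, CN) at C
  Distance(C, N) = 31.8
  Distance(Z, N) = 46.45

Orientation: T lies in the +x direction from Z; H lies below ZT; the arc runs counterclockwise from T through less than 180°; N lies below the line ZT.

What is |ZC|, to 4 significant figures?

20.08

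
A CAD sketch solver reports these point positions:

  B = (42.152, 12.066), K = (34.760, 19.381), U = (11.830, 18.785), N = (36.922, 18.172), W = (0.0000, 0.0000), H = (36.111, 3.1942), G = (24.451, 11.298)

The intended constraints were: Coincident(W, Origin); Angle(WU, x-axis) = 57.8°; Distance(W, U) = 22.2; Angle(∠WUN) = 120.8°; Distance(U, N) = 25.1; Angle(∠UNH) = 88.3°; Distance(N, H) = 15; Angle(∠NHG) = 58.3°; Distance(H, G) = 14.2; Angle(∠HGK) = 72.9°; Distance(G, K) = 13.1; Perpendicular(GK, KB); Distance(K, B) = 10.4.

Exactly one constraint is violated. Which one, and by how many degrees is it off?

Perpendicular(GK, KB) — off by 7.20°.

W = (0.00, 0.00) ✓; WU at 57.80° ✓; |WU| = 22.20 ✓; ∠WUN = 120.8° ✓; |UN| = 25.10 ✓; ∠UNH = 88.30° ✓; |NH| = 15.00 ✓; ∠NHG = 58.30° ✓; |HG| = 14.20 ✓; ∠HGK = 72.90° ✓; |GK| = 13.10 ✓; ∠(GK, KB) = 82.80° ✗; |KB| = 10.40 ✓.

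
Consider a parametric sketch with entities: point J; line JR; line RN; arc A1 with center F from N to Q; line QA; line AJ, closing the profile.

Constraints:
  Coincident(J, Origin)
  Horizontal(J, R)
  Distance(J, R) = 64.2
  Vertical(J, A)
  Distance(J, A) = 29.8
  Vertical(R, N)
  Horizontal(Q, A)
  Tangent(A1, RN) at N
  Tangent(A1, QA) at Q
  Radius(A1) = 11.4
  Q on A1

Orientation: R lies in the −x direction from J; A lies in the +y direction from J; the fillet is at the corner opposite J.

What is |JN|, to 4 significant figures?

66.78

J is at the origin; J and R share the same y with |JR| = 64.2 and R on the −x side, so R = (-64.20, 0.000). JA is vertical with |JA| = 29.8 and A on the +y side, so A = (0.000, 29.80). The virtual corner opposite J is at (-64.20, 29.80). The tangent condition forces FN to be normal to RN and tangency of A1 to QA means the radius FQ is perpendicular to QA, with radius 11.4, so the center F sits 11.4 in from both sides at F = (-52.80, 18.40). That places the tangent points at N = (-64.20, 18.40) on RN and Q = (-52.80, 29.80) on QA. Then |JN| = |N − J| = 66.78.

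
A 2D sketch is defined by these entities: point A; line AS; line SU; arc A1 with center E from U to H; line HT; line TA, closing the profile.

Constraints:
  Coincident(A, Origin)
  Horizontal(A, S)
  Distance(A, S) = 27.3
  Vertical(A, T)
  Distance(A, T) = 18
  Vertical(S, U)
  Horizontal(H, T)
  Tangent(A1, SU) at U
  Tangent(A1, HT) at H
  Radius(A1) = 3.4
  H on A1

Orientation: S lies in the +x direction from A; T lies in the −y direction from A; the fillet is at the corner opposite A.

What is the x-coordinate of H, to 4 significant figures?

23.90

A is at the origin; A and S share the same y with |AS| = 27.3 and S on the +x side, so S = (27.30, 0.000). A and T share the same x with |AT| = 18.0 and T on the −y side, so T = (0.000, -18.00). The virtual corner opposite A is at (27.30, -18.00). The tangent condition forces EU to be normal to SU and since A1 is tangent to HT there, EH ⟂ HT, with radius 3.4, so the center E sits 3.4 in from both sides at E = (23.90, -14.60). That places the tangent points at U = (27.30, -14.60) on SU and H = (23.90, -18.00) on HT. So H.x = 23.90.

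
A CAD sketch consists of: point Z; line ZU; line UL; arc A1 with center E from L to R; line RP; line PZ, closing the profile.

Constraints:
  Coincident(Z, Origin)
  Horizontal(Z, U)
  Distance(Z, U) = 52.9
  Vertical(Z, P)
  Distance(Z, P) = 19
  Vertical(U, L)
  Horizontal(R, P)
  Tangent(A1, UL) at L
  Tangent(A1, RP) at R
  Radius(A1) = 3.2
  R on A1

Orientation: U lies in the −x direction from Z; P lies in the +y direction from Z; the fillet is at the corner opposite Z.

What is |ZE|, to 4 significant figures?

52.15

Z is at the origin; Z and U share the same y with |ZU| = 52.9 and U on the −x side, so U = (-52.90, 0.000). ZP is vertical with |ZP| = 19.0 and P on the +y side, so P = (0.000, 19.00). The virtual corner opposite Z is at (-52.90, 19.00). Tangency of A1 to UL means the radius EL is perpendicular to UL and A1 meets RP tangentially, so ER is at right angles to RP, with radius 3.2, so the center E sits 3.2 in from both sides at E = (-49.70, 15.80). Then |ZE| = |E − Z| = 52.15.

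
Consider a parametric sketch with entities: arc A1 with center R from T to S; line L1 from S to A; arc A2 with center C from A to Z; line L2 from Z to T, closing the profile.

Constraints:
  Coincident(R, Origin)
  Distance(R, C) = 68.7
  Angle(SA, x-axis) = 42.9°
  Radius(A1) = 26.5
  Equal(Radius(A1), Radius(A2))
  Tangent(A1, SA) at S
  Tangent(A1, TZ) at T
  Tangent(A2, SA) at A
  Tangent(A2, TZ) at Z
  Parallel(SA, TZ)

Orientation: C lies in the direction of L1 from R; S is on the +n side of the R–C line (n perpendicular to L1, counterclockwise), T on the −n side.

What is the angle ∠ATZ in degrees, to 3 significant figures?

37.6°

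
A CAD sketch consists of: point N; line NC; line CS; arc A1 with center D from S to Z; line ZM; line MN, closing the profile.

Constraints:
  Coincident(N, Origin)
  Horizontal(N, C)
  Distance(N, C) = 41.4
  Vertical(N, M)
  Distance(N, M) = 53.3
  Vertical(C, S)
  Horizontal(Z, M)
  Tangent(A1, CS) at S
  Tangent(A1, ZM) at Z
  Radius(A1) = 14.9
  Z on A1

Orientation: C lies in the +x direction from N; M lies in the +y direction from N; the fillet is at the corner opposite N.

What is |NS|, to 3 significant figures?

56.5

N is at the origin; NC is horizontal with |NC| = 41.4 and C on the +x side, so C = (41.4, 0.00). NM is vertical with |NM| = 53.3 and M on the +y side, so M = (0.00, 53.3). The virtual corner opposite N is at (41.4, 53.3). A1 meets CS tangentially, so DS is at right angles to CS and since A1 is tangent to ZM there, DZ ⟂ ZM, with radius 14.9, so the center D sits 14.9 in from both sides at D = (26.5, 38.4). That places the tangent points at S = (41.4, 38.4) on CS and Z = (26.5, 53.3) on ZM. Then |NS| = |S − N| = 56.5.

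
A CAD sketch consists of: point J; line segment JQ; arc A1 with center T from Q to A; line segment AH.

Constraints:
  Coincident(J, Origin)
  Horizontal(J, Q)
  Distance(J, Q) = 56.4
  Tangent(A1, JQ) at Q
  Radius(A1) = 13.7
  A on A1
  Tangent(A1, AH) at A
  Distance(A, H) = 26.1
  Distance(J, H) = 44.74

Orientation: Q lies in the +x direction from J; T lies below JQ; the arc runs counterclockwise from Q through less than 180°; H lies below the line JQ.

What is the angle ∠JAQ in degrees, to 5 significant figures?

138.70°

Checks: J.y = 0.00, Q.y = 0.00 ✓; ∠(TQ, QJ) = 90.00° ✓; |TQ| = 13.70 ✓; |TA| = 13.70 ✓; ∠(TA, AH) = 90.00° ✓; |AH| = 26.10 ✓; |JH| = 44.74 ✓.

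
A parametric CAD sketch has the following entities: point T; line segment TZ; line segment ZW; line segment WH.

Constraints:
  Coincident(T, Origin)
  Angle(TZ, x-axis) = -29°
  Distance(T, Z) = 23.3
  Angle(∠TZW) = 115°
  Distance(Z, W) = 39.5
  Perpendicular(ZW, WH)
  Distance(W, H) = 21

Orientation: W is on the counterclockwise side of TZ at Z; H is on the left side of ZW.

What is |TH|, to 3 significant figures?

49.3

∠TZW = 115.0°, so ZW runs at -29.0° + (180° − 115.0°) = 36.0° from the x-axis; with |ZW| = 39.5, W = Z + 39.5·(cos 36.0°, sin 36.0°) = (52.3, 11.9). ZW is perpendicular to WH; with |WH| = 21.0 on the left of ZW, H = W + 21.0·(-0.588, 0.809) = (40.0, 28.9). Then |TH| = |H − T| = 49.3.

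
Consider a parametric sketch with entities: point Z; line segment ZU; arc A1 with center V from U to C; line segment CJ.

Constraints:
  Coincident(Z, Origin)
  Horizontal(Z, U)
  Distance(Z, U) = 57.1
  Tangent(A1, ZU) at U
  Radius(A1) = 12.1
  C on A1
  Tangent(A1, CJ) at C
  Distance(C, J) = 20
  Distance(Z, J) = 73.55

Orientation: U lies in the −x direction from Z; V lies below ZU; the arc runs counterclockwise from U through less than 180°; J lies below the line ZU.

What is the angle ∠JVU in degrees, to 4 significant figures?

159.7°

Checks: Z = (0.00, 0.00) ✓; |VC| = 12.10 ✓; ∠(VC, CJ) = 90.00° ✓; |CJ| = 20.00 ✓; |ZJ| = 73.55 ✓.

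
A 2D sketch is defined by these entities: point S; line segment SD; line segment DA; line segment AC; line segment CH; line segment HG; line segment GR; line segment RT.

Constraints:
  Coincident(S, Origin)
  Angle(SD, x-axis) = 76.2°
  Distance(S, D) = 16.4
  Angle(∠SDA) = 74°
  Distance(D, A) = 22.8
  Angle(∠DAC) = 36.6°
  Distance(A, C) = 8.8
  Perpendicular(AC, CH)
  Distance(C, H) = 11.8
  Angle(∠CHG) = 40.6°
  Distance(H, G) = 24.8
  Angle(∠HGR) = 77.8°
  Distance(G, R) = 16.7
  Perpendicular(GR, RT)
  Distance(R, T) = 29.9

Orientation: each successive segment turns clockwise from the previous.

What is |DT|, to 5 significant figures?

3.9762

S is at the origin; SD runs at 76.2° with length 16.4, so D = (3.9119, 15.927). ∠SDA = 74.0° gives DA at -29.800° from the x-axis; with |DA| = 22.8, A = (23.697, 4.5956). ∠DAC = 36.6° gives AC at -173.20° from the x-axis; with |AC| = 8.8, C = (14.959, 3.5536). AC ⟂ CH, so CH runs at 96.800°; with |CH| = 11.8, H = (13.562, 15.271). ∠CHG = 40.6° gives HG at -42.600° from the x-axis; with |HG| = 24.8, G = (31.817, -1.5159). ∠HGR = 77.8° gives GR at -144.80° from the x-axis; with |GR| = 16.7, R = (18.171, -11.142). GR ⟂ RT, so RT runs at 125.20°; with |RT| = 29.9, T = (0.93530, 13.290). Then |DT| = |T − D| = 3.9762.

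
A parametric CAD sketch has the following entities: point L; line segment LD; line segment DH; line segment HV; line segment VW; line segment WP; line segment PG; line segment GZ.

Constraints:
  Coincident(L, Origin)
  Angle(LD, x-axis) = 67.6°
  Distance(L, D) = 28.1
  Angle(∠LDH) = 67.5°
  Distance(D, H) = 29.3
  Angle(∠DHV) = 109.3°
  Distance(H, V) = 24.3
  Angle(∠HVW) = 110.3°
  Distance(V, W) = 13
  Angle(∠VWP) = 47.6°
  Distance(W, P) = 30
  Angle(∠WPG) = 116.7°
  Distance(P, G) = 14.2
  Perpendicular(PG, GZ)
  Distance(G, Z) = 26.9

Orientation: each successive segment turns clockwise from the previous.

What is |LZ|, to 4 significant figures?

42.32

L is at the origin; LD runs at 67.6° with length 28.1, so D = (10.71, 25.98). ∠LDH = 67.5° gives DH at -44.90° from the x-axis; with |DH| = 29.3, H = (31.46, 5.298). ∠DHV = 109.3° gives HV at -115.6° from the x-axis; with |HV| = 24.3, V = (20.96, -16.62). ∠HVW = 110.3° gives VW at 174.7° from the x-axis; with |VW| = 13.0, W = (8.018, -15.42). ∠VWP = 47.6° gives WP at 42.30° from the x-axis; with |WP| = 30.0, P = (30.21, 4.774). ∠WPG = 116.7° gives PG at -21.00° from the x-axis; with |PG| = 14.2, G = (43.46, -0.3145). PG is perpendicular to GZ, so GZ runs at -111.0°; with |GZ| = 26.9, Z = (33.82, -25.43). Then |LZ| = |Z − L| = 42.32.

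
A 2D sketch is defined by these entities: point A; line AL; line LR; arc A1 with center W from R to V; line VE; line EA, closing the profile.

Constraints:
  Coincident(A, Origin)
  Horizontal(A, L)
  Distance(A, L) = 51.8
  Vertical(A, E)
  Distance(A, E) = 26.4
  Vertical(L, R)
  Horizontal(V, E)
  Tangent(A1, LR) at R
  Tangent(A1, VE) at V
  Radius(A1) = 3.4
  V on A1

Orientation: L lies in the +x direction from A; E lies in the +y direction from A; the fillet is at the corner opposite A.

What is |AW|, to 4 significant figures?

53.59

A is at the origin; AL is horizontal with |AL| = 51.8 and L on the +x side, so L = (51.80, 0.000). AE is vertical with |AE| = 26.4 and E on the +y side, so E = (0.000, 26.40). The virtual corner opposite A is at (51.80, 26.40). A1 meets LR tangentially, so WR is at right angles to LR and the tangent condition forces WV to be normal to VE, with radius 3.4, so the center W sits 3.4 in from both sides at W = (48.40, 23.00). Then |AW| = |W − A| = 53.59.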